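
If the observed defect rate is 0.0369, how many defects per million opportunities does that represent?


DPMO = defect_rate * 1000000 = 0.0369 * 1000000

36900


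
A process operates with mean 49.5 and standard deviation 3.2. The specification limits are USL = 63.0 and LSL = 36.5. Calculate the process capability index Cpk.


Cpu = (63.0 - 49.5) / (3 * 3.2) = 1.41
Cpl = (49.5 - 36.5) / (3 * 3.2) = 1.35
Cpk = min(1.41, 1.35) = 1.35

1.35


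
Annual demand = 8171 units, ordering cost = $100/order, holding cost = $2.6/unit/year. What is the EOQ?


Formula: EOQ = sqrt(2 * D * S / H)
Numerator: 2 * 8171 * 100 = 1634200
2DS/H = 1634200 / 2.6 = 628538.5
EOQ = sqrt(628538.5) = 792.8 units

792.8 units


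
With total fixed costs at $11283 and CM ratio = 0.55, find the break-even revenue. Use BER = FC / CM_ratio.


Formula: BER = Fixed Costs / Contribution Margin Ratio
BER = $11283 / 0.55
BER = $20514.55 (to the nearest cent)

$20514.55


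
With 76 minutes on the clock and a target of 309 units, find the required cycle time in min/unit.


Formula: CT = Available Time / Number of Units
CT = 76 min / 309 units
CT = 0.25 min/unit

0.25 min/unit


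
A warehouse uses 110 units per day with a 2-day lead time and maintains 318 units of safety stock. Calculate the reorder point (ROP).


Formula: ROP = (Daily Demand * Lead Time) + Safety Stock
Demand during lead time = 110 * 2 = 220 units
ROP = 220 + 318 = 538 units

538 units


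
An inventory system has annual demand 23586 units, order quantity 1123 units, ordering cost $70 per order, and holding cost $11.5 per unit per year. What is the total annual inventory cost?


TC = 23586/1123 * 70 + 1123/2 * 11.5

$7927.44


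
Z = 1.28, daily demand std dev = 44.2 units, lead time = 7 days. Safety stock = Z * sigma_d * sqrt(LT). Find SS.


Formula: SS = z * sigma_d * sqrt(LT)
sqrt(LT) = sqrt(7) = 2.6458
SS = 1.28 * 44.2 * 2.6458
SS = 149.7 units

149.7 units


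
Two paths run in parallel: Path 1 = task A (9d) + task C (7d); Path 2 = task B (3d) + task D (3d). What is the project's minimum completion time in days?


Path 1 = 9 + 7 = 16 days
Path 2 = 3 + 3 = 6 days
Duration = max(16, 6) = 16 days

16 days


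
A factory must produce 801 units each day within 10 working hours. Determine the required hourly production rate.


Formula: Production Rate = Daily Demand / Available Hours
Rate = 801 units/day / 10 hours/day
Rate = 80.1 units/hour

80.1 units/hour


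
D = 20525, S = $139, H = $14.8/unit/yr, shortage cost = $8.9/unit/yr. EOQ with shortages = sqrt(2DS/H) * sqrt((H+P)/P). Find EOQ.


Formula: EOQ* = sqrt(2DS/H) * sqrt((H+P)/P)
Base EOQ = sqrt(2*20525*139/14.8) = 620.92 units
Correction = sqrt((14.8+8.9)/8.9) = 1.63185
EOQ* = 620.92 * 1.63185 = 1013.2 units

1013.2 units


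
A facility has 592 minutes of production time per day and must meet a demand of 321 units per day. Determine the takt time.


Formula: Takt Time = Available Production Time / Customer Demand
Takt = 592 min/day / 321 units/day
Takt = 1.84 min/unit

1.84 min/unit


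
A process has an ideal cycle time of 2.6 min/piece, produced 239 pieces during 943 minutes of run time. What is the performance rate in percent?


Formula: Performance = (Ideal CT * Total Count) / Run Time * 100
Ideal output time = 2.6 * 239 = 621.4 min
Performance = 621.4 / 943 * 100 = 65.9%

65.9%


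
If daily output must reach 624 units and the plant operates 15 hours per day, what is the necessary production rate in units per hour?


Formula: Production Rate = Daily Demand / Available Hours
Rate = 624 units/day / 15 hours/day
Rate = 41.6 units/hour

41.6 units/hour


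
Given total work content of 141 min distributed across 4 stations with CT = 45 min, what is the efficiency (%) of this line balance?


Formula: Efficiency = Sum of Task Times / (N_stations * CT) * 100
Total station capacity = 4 stations * 45 min = 180 min
Efficiency = 141 / 180 * 100 = 78.3%

78.3%


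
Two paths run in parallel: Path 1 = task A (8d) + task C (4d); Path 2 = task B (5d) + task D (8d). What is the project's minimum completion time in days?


Path 1 = 8 + 4 = 12 days
Path 2 = 5 + 8 = 13 days
Duration = max(12, 13) = 13 days

13 days


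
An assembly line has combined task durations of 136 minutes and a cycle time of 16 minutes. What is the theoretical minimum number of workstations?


Formula: N_min = ceil(Sum of Task Times / Cycle Time)
N_min = ceil(136 min / 16 min) = ceil(8.5)
N_min = 9 stations

9


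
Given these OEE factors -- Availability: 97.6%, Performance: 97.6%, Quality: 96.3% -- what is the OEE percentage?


Formula: OEE = Availability * Performance * Quality / 10000
A * P = 97.6% * 97.6% / 100 = 95.26%
OEE = 95.26% * 96.3% / 100 = 91.7%

91.7%


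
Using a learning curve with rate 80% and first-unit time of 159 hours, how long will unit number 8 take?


Formula: T_n = T_1 * (learning_rate)^(log2(n)) where learning_rate = rate/100
Doublings = log2(8) = 3
T_n = 159 * 0.8^3
T_n = 159 * 0.512 = 81.4 hours

81.4 hours


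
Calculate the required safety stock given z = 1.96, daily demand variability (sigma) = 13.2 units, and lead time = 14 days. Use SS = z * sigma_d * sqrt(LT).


Formula: SS = z * sigma_d * sqrt(LT)
sqrt(LT) = sqrt(14) = 3.7417
SS = 1.96 * 13.2 * 3.7417
SS = 96.8 units

96.8 units


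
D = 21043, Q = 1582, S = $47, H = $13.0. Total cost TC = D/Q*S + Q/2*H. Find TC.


TC = 21043/1582 * 47 + 1582/2 * 13.0

$10908.17


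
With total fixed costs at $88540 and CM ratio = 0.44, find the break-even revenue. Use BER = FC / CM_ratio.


Formula: BER = Fixed Costs / Contribution Margin Ratio
BER = $88540 / 0.44
BER = $201227.27 (to the nearest cent)

$201227.27


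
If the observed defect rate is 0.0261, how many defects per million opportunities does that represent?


DPMO = defect_rate * 1000000 = 0.0261 * 1000000

26100


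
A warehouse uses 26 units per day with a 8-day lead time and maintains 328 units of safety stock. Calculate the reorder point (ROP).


Formula: ROP = (Daily Demand * Lead Time) + Safety Stock
Demand during lead time = 26 * 8 = 208 units
ROP = 208 + 328 = 536 units

536 units


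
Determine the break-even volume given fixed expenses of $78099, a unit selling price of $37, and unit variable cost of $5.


Formula: BEQ = Fixed Costs / (Price - Variable Cost)
Contribution margin = $37 - $5 = $32/unit
BEQ = ceil($78099 / $32/unit) = ceil(2440.59) = 2441 units

2441 units


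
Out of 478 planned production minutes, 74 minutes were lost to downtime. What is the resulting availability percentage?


Formula: Availability = (Planned Time - Downtime) / Planned Time * 100
Uptime = 478 - 74 = 404 min
Availability = 404 / 478 * 100 = 84.5%

84.5%


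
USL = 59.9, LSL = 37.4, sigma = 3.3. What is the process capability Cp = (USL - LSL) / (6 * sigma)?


Cp = (59.9 - 37.4) / (6 * 3.3)

1.14


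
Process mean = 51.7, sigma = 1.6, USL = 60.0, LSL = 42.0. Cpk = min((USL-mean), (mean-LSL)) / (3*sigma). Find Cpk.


Cpu = (60.0 - 51.7) / (3 * 1.6) = 1.73
Cpl = (51.7 - 42.0) / (3 * 1.6) = 2.02
Cpk = min(1.73, 2.02) = 1.73

1.73


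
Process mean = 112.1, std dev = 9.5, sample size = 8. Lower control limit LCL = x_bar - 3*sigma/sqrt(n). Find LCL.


LCL = 112.1 - 3 * 9.5 / sqrt(8)

102.02


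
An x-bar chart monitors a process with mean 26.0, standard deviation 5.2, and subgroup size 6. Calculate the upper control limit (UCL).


UCL = 26.0 + 3 * 5.2 / sqrt(6)

32.37


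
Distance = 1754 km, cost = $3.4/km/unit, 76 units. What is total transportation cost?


TC = dist * cost * units = 1754 * 3.4 * 76 = $453233.60

$453233.60


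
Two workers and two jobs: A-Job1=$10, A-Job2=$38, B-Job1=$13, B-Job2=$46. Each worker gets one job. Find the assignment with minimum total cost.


Option 1: A->1 + B->2 = $10 + $46 = $56
Option 2: A->2 + B->1 = $38 + $13 = $51
Min cost = min($56, $51) = $51

$51


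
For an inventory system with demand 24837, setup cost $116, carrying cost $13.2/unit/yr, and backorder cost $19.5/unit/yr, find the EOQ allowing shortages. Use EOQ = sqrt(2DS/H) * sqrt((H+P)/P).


Formula: EOQ* = sqrt(2DS/H) * sqrt((H+P)/P)
Base EOQ = sqrt(2*24837*116/13.2) = 660.7 units
Correction = sqrt((13.2+19.5)/19.5) = 1.29496
EOQ* = 660.7 * 1.29496 = 855.6 units

855.6 units


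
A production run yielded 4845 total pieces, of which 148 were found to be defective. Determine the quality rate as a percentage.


Formula: Quality Rate = Good Pieces / Total Pieces * 100
Good pieces = 4845 - 148 = 4697
QR = 4697 / 4845 * 100 = 96.9%

96.9%


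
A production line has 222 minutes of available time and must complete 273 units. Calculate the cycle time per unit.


Formula: CT = Available Time / Number of Units
CT = 222 min / 273 units
CT = 0.81 min/unit

0.81 min/unit


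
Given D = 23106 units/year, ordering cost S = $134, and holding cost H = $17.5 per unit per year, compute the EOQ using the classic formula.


Formula: EOQ = sqrt(2 * D * S / H)
Numerator: 2 * 23106 * 134 = 6192408
2DS/H = 6192408 / 17.5 = 353851.9
EOQ = sqrt(353851.9) = 594.9 units

594.9 units


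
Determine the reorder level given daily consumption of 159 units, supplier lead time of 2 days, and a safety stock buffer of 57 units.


Formula: ROP = (Daily Demand * Lead Time) + Safety Stock
Demand during lead time = 159 * 2 = 318 units
ROP = 318 + 57 = 375 units

375 units


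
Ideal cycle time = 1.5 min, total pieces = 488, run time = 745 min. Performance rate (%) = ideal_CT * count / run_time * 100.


Formula: Performance = (Ideal CT * Total Count) / Run Time * 100
Ideal output time = 1.5 * 488 = 732.0 min
Performance = 732.0 / 745 * 100 = 98.3%

98.3%


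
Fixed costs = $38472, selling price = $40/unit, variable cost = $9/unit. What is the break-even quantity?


Formula: BEQ = Fixed Costs / (Price - Variable Cost)
Contribution margin = $40 - $9 = $31/unit
BEQ = ceil($38472 / $31/unit) = ceil(1241.03) = 1242 units

1242 units


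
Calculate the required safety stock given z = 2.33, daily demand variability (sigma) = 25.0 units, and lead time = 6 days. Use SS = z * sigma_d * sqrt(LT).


Formula: SS = z * sigma_d * sqrt(LT)
sqrt(LT) = sqrt(6) = 2.4495
SS = 2.33 * 25.0 * 2.4495
SS = 142.7 units

142.7 units


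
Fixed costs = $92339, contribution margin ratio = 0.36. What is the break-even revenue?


Formula: BER = Fixed Costs / Contribution Margin Ratio
BER = $92339 / 0.36
BER = $256497.22 (to the nearest cent)

$256497.22


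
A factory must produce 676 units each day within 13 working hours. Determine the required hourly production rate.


Formula: Production Rate = Daily Demand / Available Hours
Rate = 676 units/day / 13 hours/day
Rate = 52.0 units/hour

52.0 units/hour


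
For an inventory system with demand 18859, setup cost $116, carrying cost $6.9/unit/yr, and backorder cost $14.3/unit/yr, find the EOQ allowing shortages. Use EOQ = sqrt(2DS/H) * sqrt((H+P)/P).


Formula: EOQ* = sqrt(2DS/H) * sqrt((H+P)/P)
Base EOQ = sqrt(2*18859*116/6.9) = 796.3 units
Correction = sqrt((6.9+14.3)/14.3) = 1.21759
EOQ* = 796.3 * 1.21759 = 969.6 units

969.6 units


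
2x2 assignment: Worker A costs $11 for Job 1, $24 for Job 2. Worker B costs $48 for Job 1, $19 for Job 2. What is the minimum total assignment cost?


Option 1: A->1 + B->2 = $11 + $19 = $30
Option 2: A->2 + B->1 = $24 + $48 = $72
Min cost = min($30, $72) = $30

$30


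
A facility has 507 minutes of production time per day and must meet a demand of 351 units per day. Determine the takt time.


Formula: Takt Time = Available Production Time / Customer Demand
Takt = 507 min/day / 351 units/day
Takt = 1.44 min/unit

1.44 min/unit


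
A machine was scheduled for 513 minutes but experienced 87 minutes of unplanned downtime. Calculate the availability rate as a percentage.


Formula: Availability = (Planned Time - Downtime) / Planned Time * 100
Uptime = 513 - 87 = 426 min
Availability = 426 / 513 * 100 = 83.0%

83.0%


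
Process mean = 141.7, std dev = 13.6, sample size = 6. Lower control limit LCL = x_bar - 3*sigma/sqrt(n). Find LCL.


LCL = 141.7 - 3 * 13.6 / sqrt(6)

125.04


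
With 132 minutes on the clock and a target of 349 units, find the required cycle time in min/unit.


Formula: CT = Available Time / Number of Units
CT = 132 min / 349 units
CT = 0.38 min/unit

0.38 min/unit


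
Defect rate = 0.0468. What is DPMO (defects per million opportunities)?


DPMO = defect_rate * 1000000 = 0.0468 * 1000000

46800


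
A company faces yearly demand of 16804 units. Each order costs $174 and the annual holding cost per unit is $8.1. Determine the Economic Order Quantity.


Formula: EOQ = sqrt(2 * D * S / H)
Numerator: 2 * 16804 * 174 = 5847792
2DS/H = 5847792 / 8.1 = 721949.6
EOQ = sqrt(721949.6) = 849.7 units

849.7 units


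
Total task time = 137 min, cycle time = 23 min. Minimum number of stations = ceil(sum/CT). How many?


Formula: N_min = ceil(Sum of Task Times / Cycle Time)
N_min = ceil(137 min / 23 min) = ceil(5.9565)
N_min = 6 stations

6


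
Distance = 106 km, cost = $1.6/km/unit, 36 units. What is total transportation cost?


TC = dist * cost * units = 106 * 1.6 * 36 = $6105.60

$6105.60


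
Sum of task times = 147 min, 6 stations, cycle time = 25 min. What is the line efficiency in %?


Formula: Efficiency = Sum of Task Times / (N_stations * CT) * 100
Total station capacity = 6 stations * 25 min = 150 min
Efficiency = 147 / 150 * 100 = 98.0%

98.0%


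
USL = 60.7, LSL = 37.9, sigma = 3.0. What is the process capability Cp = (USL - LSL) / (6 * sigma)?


Cp = (60.7 - 37.9) / (6 * 3.0)

1.27


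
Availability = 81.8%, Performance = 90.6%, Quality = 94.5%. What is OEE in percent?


Formula: OEE = Availability * Performance * Quality / 10000
A * P = 81.8% * 90.6% / 100 = 74.11%
OEE = 74.11% * 94.5% / 100 = 70.0%

70.0%


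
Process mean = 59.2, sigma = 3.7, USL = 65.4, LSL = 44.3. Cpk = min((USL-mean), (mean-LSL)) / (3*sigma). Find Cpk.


Cpu = (65.4 - 59.2) / (3 * 3.7) = 0.56
Cpl = (59.2 - 44.3) / (3 * 3.7) = 1.34
Cpk = min(0.56, 1.34) = 0.56

0.56


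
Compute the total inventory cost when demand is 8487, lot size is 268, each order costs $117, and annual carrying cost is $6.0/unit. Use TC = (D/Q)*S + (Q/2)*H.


TC = 8487/268 * 117 + 268/2 * 6.0

$4509.15


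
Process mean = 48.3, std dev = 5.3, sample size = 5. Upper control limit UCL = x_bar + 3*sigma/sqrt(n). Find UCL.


UCL = 48.3 + 3 * 5.3 / sqrt(5)

55.41


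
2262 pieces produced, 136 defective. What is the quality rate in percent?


Formula: Quality Rate = Good Pieces / Total Pieces * 100
Good pieces = 2262 - 136 = 2126
QR = 2126 / 2262 * 100 = 94.0%

94.0%


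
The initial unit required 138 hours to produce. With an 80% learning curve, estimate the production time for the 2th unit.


Formula: T_n = T_1 * (learning_rate)^(log2(n)) where learning_rate = rate/100
Doublings = log2(2) = 1
T_n = 138 * 0.8^1
T_n = 138 * 0.8 = 110.4 hours

110.4 hours


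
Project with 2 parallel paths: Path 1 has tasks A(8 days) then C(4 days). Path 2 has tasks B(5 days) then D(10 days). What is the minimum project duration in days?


Path 1 = 8 + 4 = 12 days
Path 2 = 5 + 10 = 15 days
Duration = max(12, 15) = 15 days

15 days


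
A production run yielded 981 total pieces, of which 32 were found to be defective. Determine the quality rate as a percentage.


Formula: Quality Rate = Good Pieces / Total Pieces * 100
Good pieces = 981 - 32 = 949
QR = 949 / 981 * 100 = 96.7%

96.7%


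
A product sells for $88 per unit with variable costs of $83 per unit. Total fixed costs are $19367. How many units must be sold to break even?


Formula: BEQ = Fixed Costs / (Price - Variable Cost)
Contribution margin = $88 - $83 = $5/unit
BEQ = ceil($19367 / $5/unit) = ceil(3873.4) = 3874 units

3874 units


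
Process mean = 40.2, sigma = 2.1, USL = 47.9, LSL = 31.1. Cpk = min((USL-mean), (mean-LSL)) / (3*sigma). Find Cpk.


Cpu = (47.9 - 40.2) / (3 * 2.1) = 1.22
Cpl = (40.2 - 31.1) / (3 * 2.1) = 1.44
Cpk = min(1.22, 1.44) = 1.22

1.22


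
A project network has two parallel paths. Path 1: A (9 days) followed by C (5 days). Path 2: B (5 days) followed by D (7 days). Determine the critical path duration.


Path 1 = 9 + 5 = 14 days
Path 2 = 5 + 7 = 12 days
Duration = max(14, 12) = 14 days

14 days


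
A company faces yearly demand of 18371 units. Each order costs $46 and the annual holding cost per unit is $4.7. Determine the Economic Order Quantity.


Formula: EOQ = sqrt(2 * D * S / H)
Numerator: 2 * 18371 * 46 = 1690132
2DS/H = 1690132 / 4.7 = 359602.6
EOQ = sqrt(359602.6) = 599.7 units

599.7 units


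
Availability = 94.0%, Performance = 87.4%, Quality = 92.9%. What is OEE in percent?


Formula: OEE = Availability * Performance * Quality / 10000
A * P = 94.0% * 87.4% / 100 = 82.16%
OEE = 82.16% * 92.9% / 100 = 76.3%

76.3%


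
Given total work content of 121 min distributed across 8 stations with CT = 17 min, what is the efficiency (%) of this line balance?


Formula: Efficiency = Sum of Task Times / (N_stations * CT) * 100
Total station capacity = 8 stations * 17 min = 136 min
Efficiency = 121 / 136 * 100 = 89.0%

89.0%


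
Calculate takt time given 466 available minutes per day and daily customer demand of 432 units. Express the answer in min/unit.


Formula: Takt Time = Available Production Time / Customer Demand
Takt = 466 min/day / 432 units/day
Takt = 1.08 min/unit

1.08 min/unit


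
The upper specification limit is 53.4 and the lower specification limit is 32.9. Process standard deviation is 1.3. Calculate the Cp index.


Cp = (53.4 - 32.9) / (6 * 1.3)

2.63


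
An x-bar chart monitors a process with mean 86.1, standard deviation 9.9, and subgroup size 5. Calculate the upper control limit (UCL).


UCL = 86.1 + 3 * 9.9 / sqrt(5)

99.38


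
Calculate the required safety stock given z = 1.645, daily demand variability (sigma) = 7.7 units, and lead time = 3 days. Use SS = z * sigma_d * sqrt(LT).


Formula: SS = z * sigma_d * sqrt(LT)
sqrt(LT) = sqrt(3) = 1.7321
SS = 1.645 * 7.7 * 1.7321
SS = 21.9 units

21.9 units


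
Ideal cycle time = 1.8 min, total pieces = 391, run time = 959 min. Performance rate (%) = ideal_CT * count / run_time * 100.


Formula: Performance = (Ideal CT * Total Count) / Run Time * 100
Ideal output time = 1.8 * 391 = 703.8 min
Performance = 703.8 / 959 * 100 = 73.4%

73.4%


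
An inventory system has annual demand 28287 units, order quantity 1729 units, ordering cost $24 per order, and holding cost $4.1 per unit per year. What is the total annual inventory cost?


TC = 28287/1729 * 24 + 1729/2 * 4.1

$3937.10


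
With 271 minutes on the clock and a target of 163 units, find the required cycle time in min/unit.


Formula: CT = Available Time / Number of Units
CT = 271 min / 163 units
CT = 1.66 min/unit

1.66 min/unit


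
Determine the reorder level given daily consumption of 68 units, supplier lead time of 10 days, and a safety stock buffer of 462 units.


Formula: ROP = (Daily Demand * Lead Time) + Safety Stock
Demand during lead time = 68 * 10 = 680 units
ROP = 680 + 462 = 1142 units

1142 units


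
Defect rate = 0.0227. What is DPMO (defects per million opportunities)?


DPMO = defect_rate * 1000000 = 0.0227 * 1000000

22700


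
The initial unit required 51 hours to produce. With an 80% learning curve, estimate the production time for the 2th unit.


Formula: T_n = T_1 * (learning_rate)^(log2(n)) where learning_rate = rate/100
Doublings = log2(2) = 1
T_n = 51 * 0.8^1
T_n = 51 * 0.8 = 40.8 hours

40.8 hours


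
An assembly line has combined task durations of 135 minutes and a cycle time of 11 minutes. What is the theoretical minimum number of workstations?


Formula: N_min = ceil(Sum of Task Times / Cycle Time)
N_min = ceil(135 min / 11 min) = ceil(12.2727)
N_min = 13 stations

13


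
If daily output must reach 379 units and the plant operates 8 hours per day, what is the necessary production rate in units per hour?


Formula: Production Rate = Daily Demand / Available Hours
Rate = 379 units/day / 8 hours/day
Rate = 47.4 units/hour

47.4 units/hour


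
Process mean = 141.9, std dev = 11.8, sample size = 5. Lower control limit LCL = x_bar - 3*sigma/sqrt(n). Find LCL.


LCL = 141.9 - 3 * 11.8 / sqrt(5)

126.07


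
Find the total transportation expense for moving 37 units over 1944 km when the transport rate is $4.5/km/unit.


TC = dist * cost * units = 1944 * 4.5 * 37 = $323676.00

$323676.00


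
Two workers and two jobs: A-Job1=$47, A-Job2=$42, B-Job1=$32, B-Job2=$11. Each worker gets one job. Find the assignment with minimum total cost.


Option 1: A->1 + B->2 = $47 + $11 = $58
Option 2: A->2 + B->1 = $42 + $32 = $74
Min cost = min($58, $74) = $58

$58


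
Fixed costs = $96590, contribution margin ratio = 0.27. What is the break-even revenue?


Formula: BER = Fixed Costs / Contribution Margin Ratio
BER = $96590 / 0.27
BER = $357740.74 (to the nearest cent)

$357740.74


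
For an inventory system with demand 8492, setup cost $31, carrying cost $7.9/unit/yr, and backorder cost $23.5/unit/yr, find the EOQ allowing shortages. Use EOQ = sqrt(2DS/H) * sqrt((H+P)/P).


Formula: EOQ* = sqrt(2DS/H) * sqrt((H+P)/P)
Base EOQ = sqrt(2*8492*31/7.9) = 258.16 units
Correction = sqrt((7.9+23.5)/23.5) = 1.15593
EOQ* = 258.16 * 1.15593 = 298.4 units

298.4 units


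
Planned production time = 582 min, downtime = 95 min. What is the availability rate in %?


Formula: Availability = (Planned Time - Downtime) / Planned Time * 100
Uptime = 582 - 95 = 487 min
Availability = 487 / 582 * 100 = 83.7%

83.7%


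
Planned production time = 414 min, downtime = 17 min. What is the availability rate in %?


Formula: Availability = (Planned Time - Downtime) / Planned Time * 100
Uptime = 414 - 17 = 397 min
Availability = 397 / 414 * 100 = 95.9%

95.9%


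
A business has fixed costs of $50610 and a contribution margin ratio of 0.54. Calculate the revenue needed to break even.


Formula: BER = Fixed Costs / Contribution Margin Ratio
BER = $50610 / 0.54
BER = $93722.22 (to the nearest cent)

$93722.22


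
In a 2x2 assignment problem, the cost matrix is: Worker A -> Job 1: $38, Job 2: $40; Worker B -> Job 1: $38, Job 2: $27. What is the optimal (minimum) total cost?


Option 1: A->1 + B->2 = $38 + $27 = $65
Option 2: A->2 + B->1 = $40 + $38 = $78
Min cost = min($65, $78) = $65

$65


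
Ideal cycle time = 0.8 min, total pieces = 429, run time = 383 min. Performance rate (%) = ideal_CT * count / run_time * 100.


Formula: Performance = (Ideal CT * Total Count) / Run Time * 100
Ideal output time = 0.8 * 429 = 343.2 min
Performance = 343.2 / 383 * 100 = 89.6%

89.6%


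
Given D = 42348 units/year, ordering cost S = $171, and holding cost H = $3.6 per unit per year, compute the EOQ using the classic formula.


Formula: EOQ = sqrt(2 * D * S / H)
Numerator: 2 * 42348 * 171 = 14483016
2DS/H = 14483016 / 3.6 = 4023060.0
EOQ = sqrt(4023060.0) = 2005.8 units

2005.8 units


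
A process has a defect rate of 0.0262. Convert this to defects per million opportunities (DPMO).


DPMO = defect_rate * 1000000 = 0.0262 * 1000000

26200


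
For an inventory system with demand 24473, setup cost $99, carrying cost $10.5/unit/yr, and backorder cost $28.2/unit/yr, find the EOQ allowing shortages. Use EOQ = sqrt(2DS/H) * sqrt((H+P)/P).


Formula: EOQ* = sqrt(2DS/H) * sqrt((H+P)/P)
Base EOQ = sqrt(2*24473*99/10.5) = 679.33 units
Correction = sqrt((10.5+28.2)/28.2) = 1.17147
EOQ* = 679.33 * 1.17147 = 795.8 units

795.8 units


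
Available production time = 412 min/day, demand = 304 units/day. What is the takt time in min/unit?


Formula: Takt Time = Available Production Time / Customer Demand
Takt = 412 min/day / 304 units/day
Takt = 1.36 min/unit

1.36 min/unit


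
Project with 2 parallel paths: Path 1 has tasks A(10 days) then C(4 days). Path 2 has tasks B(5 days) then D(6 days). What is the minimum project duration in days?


Path 1 = 10 + 4 = 14 days
Path 2 = 5 + 6 = 11 days
Duration = max(14, 11) = 14 days

14 days


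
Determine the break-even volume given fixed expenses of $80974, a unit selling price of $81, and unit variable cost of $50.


Formula: BEQ = Fixed Costs / (Price - Variable Cost)
Contribution margin = $81 - $50 = $31/unit
BEQ = ceil($80974 / $31/unit) = ceil(2612.06) = 2613 units

2613 units


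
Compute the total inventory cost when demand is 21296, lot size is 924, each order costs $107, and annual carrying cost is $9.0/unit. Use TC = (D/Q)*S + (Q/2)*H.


TC = 21296/924 * 107 + 924/2 * 9.0

$6624.10


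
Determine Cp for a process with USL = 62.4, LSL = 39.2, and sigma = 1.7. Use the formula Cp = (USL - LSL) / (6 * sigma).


Cp = (62.4 - 39.2) / (6 * 1.7)

2.27


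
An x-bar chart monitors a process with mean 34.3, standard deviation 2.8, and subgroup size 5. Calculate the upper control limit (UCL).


UCL = 34.3 + 3 * 2.8 / sqrt(5)

38.06


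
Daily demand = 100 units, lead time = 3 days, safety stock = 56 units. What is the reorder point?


Formula: ROP = (Daily Demand * Lead Time) + Safety Stock
Demand during lead time = 100 * 3 = 300 units
ROP = 300 + 56 = 356 units

356 units


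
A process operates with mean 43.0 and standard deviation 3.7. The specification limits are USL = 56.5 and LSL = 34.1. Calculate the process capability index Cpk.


Cpu = (56.5 - 43.0) / (3 * 3.7) = 1.22
Cpl = (43.0 - 34.1) / (3 * 3.7) = 0.8
Cpk = min(1.22, 0.8) = 0.8

0.8


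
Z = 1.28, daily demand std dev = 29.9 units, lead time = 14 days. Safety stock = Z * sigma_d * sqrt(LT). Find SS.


Formula: SS = z * sigma_d * sqrt(LT)
sqrt(LT) = sqrt(14) = 3.7417
SS = 1.28 * 29.9 * 3.7417
SS = 143.2 units

143.2 units


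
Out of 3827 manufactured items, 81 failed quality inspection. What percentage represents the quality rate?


Formula: Quality Rate = Good Pieces / Total Pieces * 100
Good pieces = 3827 - 81 = 3746
QR = 3746 / 3827 * 100 = 97.9%

97.9%


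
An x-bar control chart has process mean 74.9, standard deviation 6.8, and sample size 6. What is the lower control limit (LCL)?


LCL = 74.9 - 3 * 6.8 / sqrt(6)

66.57


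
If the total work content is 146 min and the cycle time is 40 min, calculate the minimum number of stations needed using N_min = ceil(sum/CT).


Formula: N_min = ceil(Sum of Task Times / Cycle Time)
N_min = ceil(146 min / 40 min) = ceil(3.65)
N_min = 4 stations

4


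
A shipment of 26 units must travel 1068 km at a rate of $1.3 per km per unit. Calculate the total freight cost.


TC = dist * cost * units = 1068 * 1.3 * 26 = $36098.40

$36098.40


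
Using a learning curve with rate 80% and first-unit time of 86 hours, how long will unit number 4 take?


Formula: T_n = T_1 * (learning_rate)^(log2(n)) where learning_rate = rate/100
Doublings = log2(4) = 2
T_n = 86 * 0.8^2
T_n = 86 * 0.64 = 55.0 hours

55.0 hours


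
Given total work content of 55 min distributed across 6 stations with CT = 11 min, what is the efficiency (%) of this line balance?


Formula: Efficiency = Sum of Task Times / (N_stations * CT) * 100
Total station capacity = 6 stations * 11 min = 66 min
Efficiency = 55 / 66 * 100 = 83.3%

83.3%


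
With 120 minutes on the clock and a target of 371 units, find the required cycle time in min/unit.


Formula: CT = Available Time / Number of Units
CT = 120 min / 371 units
CT = 0.32 min/unit

0.32 min/unit


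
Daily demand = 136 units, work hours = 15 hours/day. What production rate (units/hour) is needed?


Formula: Production Rate = Daily Demand / Available Hours
Rate = 136 units/day / 15 hours/day
Rate = 9.1 units/hour

9.1 units/hour


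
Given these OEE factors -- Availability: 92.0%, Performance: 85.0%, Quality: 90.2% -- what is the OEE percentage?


Formula: OEE = Availability * Performance * Quality / 10000
A * P = 92.0% * 85.0% / 100 = 78.2%
OEE = 78.2% * 90.2% / 100 = 70.5%

70.5%


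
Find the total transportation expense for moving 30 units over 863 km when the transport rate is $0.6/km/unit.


TC = dist * cost * units = 863 * 0.6 * 30 = $15534.00

$15534.00


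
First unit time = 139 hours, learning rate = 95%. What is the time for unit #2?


Formula: T_n = T_1 * (learning_rate)^(log2(n)) where learning_rate = rate/100
Doublings = log2(2) = 1
T_n = 139 * 0.95^1
T_n = 139 * 0.95 = 132.1 hours

132.1 hours


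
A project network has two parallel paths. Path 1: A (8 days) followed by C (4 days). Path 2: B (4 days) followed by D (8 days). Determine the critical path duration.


Path 1 = 8 + 4 = 12 days
Path 2 = 4 + 8 = 12 days
Duration = max(12, 12) = 12 days

12 days


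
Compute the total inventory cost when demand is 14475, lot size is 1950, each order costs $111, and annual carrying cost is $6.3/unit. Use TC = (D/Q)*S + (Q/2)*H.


TC = 14475/1950 * 111 + 1950/2 * 6.3

$6966.46


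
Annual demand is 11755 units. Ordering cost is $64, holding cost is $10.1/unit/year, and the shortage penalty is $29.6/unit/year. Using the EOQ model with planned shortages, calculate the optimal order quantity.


Formula: EOQ* = sqrt(2DS/H) * sqrt((H+P)/P)
Base EOQ = sqrt(2*11755*64/10.1) = 385.97 units
Correction = sqrt((10.1+29.6)/29.6) = 1.15811
EOQ* = 385.97 * 1.15811 = 447.0 units

447.0 units


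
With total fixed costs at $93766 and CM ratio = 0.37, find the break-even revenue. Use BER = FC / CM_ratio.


Formula: BER = Fixed Costs / Contribution Margin Ratio
BER = $93766 / 0.37
BER = $253421.62 (to the nearest cent)

$253421.62


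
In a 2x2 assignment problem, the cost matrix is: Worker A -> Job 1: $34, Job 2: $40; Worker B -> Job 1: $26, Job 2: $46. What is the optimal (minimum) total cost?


Option 1: A->1 + B->2 = $34 + $46 = $80
Option 2: A->2 + B->1 = $40 + $26 = $66
Min cost = min($80, $66) = $66

$66


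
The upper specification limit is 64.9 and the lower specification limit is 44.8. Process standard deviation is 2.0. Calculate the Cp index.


Cp = (64.9 - 44.8) / (6 * 2.0)

1.68


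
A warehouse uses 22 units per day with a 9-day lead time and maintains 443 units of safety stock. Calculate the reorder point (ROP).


Formula: ROP = (Daily Demand * Lead Time) + Safety Stock
Demand during lead time = 22 * 9 = 198 units
ROP = 198 + 443 = 641 units

641 units


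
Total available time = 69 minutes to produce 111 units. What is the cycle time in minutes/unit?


Formula: CT = Available Time / Number of Units
CT = 69 min / 111 units
CT = 0.62 min/unit

0.62 min/unit


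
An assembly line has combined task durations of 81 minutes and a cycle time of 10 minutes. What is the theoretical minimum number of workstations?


Formula: N_min = ceil(Sum of Task Times / Cycle Time)
N_min = ceil(81 min / 10 min) = ceil(8.1)
N_min = 9 stations

9


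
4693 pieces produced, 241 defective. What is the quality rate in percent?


Formula: Quality Rate = Good Pieces / Total Pieces * 100
Good pieces = 4693 - 241 = 4452
QR = 4452 / 4693 * 100 = 94.9%

94.9%


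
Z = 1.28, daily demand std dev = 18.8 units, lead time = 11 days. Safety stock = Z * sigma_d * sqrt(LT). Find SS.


Formula: SS = z * sigma_d * sqrt(LT)
sqrt(LT) = sqrt(11) = 3.3166
SS = 1.28 * 18.8 * 3.3166
SS = 79.8 units

79.8 units


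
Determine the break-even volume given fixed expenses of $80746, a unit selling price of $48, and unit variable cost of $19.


Formula: BEQ = Fixed Costs / (Price - Variable Cost)
Contribution margin = $48 - $19 = $29/unit
BEQ = ceil($80746 / $29/unit) = ceil(2784.34) = 2785 units

2785 units


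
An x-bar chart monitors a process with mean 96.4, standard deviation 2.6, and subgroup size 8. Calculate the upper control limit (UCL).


UCL = 96.4 + 3 * 2.6 / sqrt(8)

99.16


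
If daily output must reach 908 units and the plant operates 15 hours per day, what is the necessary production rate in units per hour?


Formula: Production Rate = Daily Demand / Available Hours
Rate = 908 units/day / 15 hours/day
Rate = 60.5 units/hour

60.5 units/hour


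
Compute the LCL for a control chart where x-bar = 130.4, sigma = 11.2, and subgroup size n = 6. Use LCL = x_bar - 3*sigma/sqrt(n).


LCL = 130.4 - 3 * 11.2 / sqrt(6)

116.68


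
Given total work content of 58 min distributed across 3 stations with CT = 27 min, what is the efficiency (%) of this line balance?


Formula: Efficiency = Sum of Task Times / (N_stations * CT) * 100
Total station capacity = 3 stations * 27 min = 81 min
Efficiency = 58 / 81 * 100 = 71.6%

71.6%


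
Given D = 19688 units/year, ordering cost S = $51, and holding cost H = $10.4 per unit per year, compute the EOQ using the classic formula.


Formula: EOQ = sqrt(2 * D * S / H)
Numerator: 2 * 19688 * 51 = 2008176
2DS/H = 2008176 / 10.4 = 193093.8
EOQ = sqrt(193093.8) = 439.4 units

439.4 units


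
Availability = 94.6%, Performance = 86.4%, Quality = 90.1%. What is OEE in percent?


Formula: OEE = Availability * Performance * Quality / 10000
A * P = 94.6% * 86.4% / 100 = 81.73%
OEE = 81.73% * 90.1% / 100 = 73.6%

73.6%


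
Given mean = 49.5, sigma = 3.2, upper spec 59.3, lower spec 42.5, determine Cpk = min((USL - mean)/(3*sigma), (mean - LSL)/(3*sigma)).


Cpu = (59.3 - 49.5) / (3 * 3.2) = 1.02
Cpl = (49.5 - 42.5) / (3 * 3.2) = 0.73
Cpk = min(1.02, 0.73) = 0.73

0.73


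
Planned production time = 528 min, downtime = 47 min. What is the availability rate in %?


Formula: Availability = (Planned Time - Downtime) / Planned Time * 100
Uptime = 528 - 47 = 481 min
Availability = 481 / 528 * 100 = 91.1%

91.1%


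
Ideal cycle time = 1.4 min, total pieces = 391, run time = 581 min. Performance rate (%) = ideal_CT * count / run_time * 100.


Formula: Performance = (Ideal CT * Total Count) / Run Time * 100
Ideal output time = 1.4 * 391 = 547.4 min
Performance = 547.4 / 581 * 100 = 94.2%

94.2%


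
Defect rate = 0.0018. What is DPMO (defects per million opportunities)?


DPMO = defect_rate * 1000000 = 0.0018 * 1000000

1800


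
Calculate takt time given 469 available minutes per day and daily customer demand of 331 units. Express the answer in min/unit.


Formula: Takt Time = Available Production Time / Customer Demand
Takt = 469 min/day / 331 units/day
Takt = 1.42 min/unit

1.42 min/unit


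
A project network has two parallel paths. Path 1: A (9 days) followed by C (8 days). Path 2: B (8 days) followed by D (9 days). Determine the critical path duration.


Path 1 = 9 + 8 = 17 days
Path 2 = 8 + 9 = 17 days
Duration = max(17, 17) = 17 days

17 days


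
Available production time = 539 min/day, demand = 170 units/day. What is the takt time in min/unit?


Formula: Takt Time = Available Production Time / Customer Demand
Takt = 539 min/day / 170 units/day
Takt = 3.17 min/unit

3.17 min/unit


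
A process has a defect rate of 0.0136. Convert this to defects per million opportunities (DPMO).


DPMO = defect_rate * 1000000 = 0.0136 * 1000000

13600


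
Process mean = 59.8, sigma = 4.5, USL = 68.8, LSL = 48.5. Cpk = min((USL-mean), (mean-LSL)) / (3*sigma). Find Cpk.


Cpu = (68.8 - 59.8) / (3 * 4.5) = 0.67
Cpl = (59.8 - 48.5) / (3 * 4.5) = 0.84
Cpk = min(0.67, 0.84) = 0.67

0.67


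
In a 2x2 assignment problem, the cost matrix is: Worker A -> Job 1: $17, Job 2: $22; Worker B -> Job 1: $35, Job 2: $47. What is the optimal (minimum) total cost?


Option 1: A->1 + B->2 = $17 + $47 = $64
Option 2: A->2 + B->1 = $22 + $35 = $57
Min cost = min($64, $57) = $57

$57


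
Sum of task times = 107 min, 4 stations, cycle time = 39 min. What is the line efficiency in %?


Formula: Efficiency = Sum of Task Times / (N_stations * CT) * 100
Total station capacity = 4 stations * 39 min = 156 min
Efficiency = 107 / 156 * 100 = 68.6%

68.6%


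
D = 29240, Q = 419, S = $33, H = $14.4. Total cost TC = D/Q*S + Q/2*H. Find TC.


TC = 29240/419 * 33 + 419/2 * 14.4

$5319.71


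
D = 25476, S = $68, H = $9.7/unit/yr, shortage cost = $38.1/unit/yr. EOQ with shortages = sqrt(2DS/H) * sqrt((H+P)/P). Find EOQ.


Formula: EOQ* = sqrt(2DS/H) * sqrt((H+P)/P)
Base EOQ = sqrt(2*25476*68/9.7) = 597.65 units
Correction = sqrt((9.7+38.1)/38.1) = 1.12009
EOQ* = 597.65 * 1.12009 = 669.4 units

669.4 units


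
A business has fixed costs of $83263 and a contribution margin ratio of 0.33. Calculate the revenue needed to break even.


Formula: BER = Fixed Costs / Contribution Margin Ratio
BER = $83263 / 0.33
BER = $252312.12 (to the nearest cent)

$252312.12


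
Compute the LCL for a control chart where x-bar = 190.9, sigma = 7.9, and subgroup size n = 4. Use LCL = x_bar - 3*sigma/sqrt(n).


LCL = 190.9 - 3 * 7.9 / sqrt(4)

179.05


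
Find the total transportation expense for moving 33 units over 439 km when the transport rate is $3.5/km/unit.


TC = dist * cost * units = 439 * 3.5 * 33 = $50704.50

$50704.50


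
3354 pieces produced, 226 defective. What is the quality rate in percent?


Formula: Quality Rate = Good Pieces / Total Pieces * 100
Good pieces = 3354 - 226 = 3128
QR = 3128 / 3354 * 100 = 93.3%

93.3%


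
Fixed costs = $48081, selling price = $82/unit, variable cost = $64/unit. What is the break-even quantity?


Formula: BEQ = Fixed Costs / (Price - Variable Cost)
Contribution margin = $82 - $64 = $18/unit
BEQ = ceil($48081 / $18/unit) = ceil(2671.17) = 2672 units

2672 units


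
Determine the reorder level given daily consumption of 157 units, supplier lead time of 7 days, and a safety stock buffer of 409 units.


Formula: ROP = (Daily Demand * Lead Time) + Safety Stock
Demand during lead time = 157 * 7 = 1099 units
ROP = 1099 + 409 = 1508 units

1508 units


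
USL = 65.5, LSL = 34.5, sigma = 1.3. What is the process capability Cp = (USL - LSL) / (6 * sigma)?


Cp = (65.5 - 34.5) / (6 * 1.3)

3.97


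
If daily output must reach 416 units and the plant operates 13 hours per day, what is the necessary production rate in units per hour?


Formula: Production Rate = Daily Demand / Available Hours
Rate = 416 units/day / 13 hours/day
Rate = 32.0 units/hour

32.0 units/hour


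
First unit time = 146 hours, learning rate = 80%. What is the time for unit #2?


Formula: T_n = T_1 * (learning_rate)^(log2(n)) where learning_rate = rate/100
Doublings = log2(2) = 1
T_n = 146 * 0.8^1
T_n = 146 * 0.8 = 116.8 hours

116.8 hours


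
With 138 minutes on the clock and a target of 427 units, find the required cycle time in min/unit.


Formula: CT = Available Time / Number of Units
CT = 138 min / 427 units
CT = 0.32 min/unit

0.32 min/unit


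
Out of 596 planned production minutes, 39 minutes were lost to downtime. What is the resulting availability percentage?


Formula: Availability = (Planned Time - Downtime) / Planned Time * 100
Uptime = 596 - 39 = 557 min
Availability = 557 / 596 * 100 = 93.5%

93.5%


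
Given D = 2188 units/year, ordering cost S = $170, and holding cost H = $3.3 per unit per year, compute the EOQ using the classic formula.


Formula: EOQ = sqrt(2 * D * S / H)
Numerator: 2 * 2188 * 170 = 743920
2DS/H = 743920 / 3.3 = 225430.3
EOQ = sqrt(225430.3) = 474.8 units

474.8 units


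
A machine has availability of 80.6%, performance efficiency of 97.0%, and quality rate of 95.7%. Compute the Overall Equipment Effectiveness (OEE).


Formula: OEE = Availability * Performance * Quality / 10000
A * P = 80.6% * 97.0% / 100 = 78.18%
OEE = 78.18% * 95.7% / 100 = 74.8%

74.8%


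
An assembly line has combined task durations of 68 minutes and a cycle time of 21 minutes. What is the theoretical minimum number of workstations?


Formula: N_min = ceil(Sum of Task Times / Cycle Time)
N_min = ceil(68 min / 21 min) = ceil(3.2381)
N_min = 4 stations

4
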